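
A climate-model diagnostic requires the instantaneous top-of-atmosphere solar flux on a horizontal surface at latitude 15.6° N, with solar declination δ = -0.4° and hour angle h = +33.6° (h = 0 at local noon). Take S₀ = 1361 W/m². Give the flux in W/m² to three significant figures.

cos θ_z = sin φ sin δ + cos φ cos δ cos h = -0.001877 + 0.802219 = 0.800342.
Flux = S₀ · cos θ_z = 1361 × 0.800342 = 1089 W/m².

1.09e+03 W/m²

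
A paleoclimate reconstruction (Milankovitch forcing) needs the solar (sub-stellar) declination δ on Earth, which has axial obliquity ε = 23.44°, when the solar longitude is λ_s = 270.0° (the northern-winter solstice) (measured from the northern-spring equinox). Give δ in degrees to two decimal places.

δ = -23.44°

sin δ = sin ε · sin λ_s = sin 23.44° × sin 270.0° = -0.397789.
δ = arcsin(-0.397789) = -23.44°.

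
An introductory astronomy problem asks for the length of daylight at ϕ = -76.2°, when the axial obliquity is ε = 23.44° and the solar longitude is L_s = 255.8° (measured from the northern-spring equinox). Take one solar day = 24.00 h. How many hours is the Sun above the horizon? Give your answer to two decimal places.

24.00 h

Solar declination: sin δ = sin ε · sin L_s = sin 23.44° × sin 255.8° = -0.38563, so δ = -22.683°.
Sunrise equation: cos h₀ = −tan ϕ · tan δ = -1.7016 ≤ −1, so the Sun never sets (polar day) and h₀ = π.
Daylight = 2h₀/(2π) × 24.00 h = (3.1416/π) × 24.00 = 24.00 h.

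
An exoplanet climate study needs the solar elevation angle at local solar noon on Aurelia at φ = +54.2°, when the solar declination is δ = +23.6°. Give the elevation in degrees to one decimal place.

At local noon the hour angle is zero, so the zenith angle equals |φ − δ| = |+54.2° − (+23.600°)| = 30.600°.
Elevation = 90° − 30.600° = 59.4°.

59.4°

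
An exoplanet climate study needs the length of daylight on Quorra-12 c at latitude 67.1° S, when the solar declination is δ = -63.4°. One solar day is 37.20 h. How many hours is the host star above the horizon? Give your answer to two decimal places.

Sunrise equation: cos H₀ = −tan φ · tan δ = -4.7275 ≤ −1, so the host star never sets (polar day) and H₀ = π.
Daylight = 2H₀/(2π) × 37.20 h = (3.1416/π) × 37.20 = 37.20 h.

37.20 h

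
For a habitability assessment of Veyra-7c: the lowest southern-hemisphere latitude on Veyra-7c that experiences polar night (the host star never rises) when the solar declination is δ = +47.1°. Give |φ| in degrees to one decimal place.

Polar night requires cos H₀ = −tan φ tan δ ≥ 1, i.e. tan φ tan δ ≤ −1.
The boundary is |tan φ| · |tan δ| = 1, so |φ| = 90° − |δ| = 90° − 47.1° = 42.9° in the southern hemisphere.

|φ| = 42.9°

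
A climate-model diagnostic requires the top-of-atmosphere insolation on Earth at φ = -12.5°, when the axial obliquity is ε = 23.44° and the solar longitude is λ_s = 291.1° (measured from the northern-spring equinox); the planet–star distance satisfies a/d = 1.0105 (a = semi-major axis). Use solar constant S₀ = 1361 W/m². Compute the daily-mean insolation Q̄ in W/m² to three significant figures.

Solar declination: sin δ = sin ε · sin λ_s = sin 23.44° × sin 291.1° = -0.37112, so δ = -21.785°.
cos H₀ = −tan(-12.5°) tan(-21.785°) = -0.0886, H₀ = 1.6595 rad.
Bracket: H₀ sin φ sin δ + cos φ cos δ sin H₀ = 1.6595×-0.21644×-0.37112 + 0.97630×0.92859×0.99607 = 0.133300 + 0.903020 = 1.036320.
Inverse-square distance factor (a/d)² = 1.0105² = 1.021110.
Q̄ = (S₀/π) × 1.021110 × [bracket] = (1361/π) × 1.021110 × 1.036320 = 458.4 W/m².

Q̄ ≈ 458 W/m²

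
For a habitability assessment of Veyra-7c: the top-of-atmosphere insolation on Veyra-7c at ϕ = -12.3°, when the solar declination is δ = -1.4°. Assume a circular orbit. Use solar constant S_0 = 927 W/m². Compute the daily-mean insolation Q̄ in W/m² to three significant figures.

cos h₀ = −tan(-12.3°) tan(-1.400°) = -0.0053, h₀ = 1.5761 rad.
Bracket: h₀ sin ϕ sin δ + cos ϕ cos δ sin h₀ = 1.5761×-0.21303×-0.02443 + 0.97705×0.99970×0.99999 = 0.008203 + 0.976747 = 0.984950.
Q̄ = (S_0/π) × [bracket] = (927/π) × 0.984950 = 290.6 W/m².

Q̄ ≈ 291 W/m²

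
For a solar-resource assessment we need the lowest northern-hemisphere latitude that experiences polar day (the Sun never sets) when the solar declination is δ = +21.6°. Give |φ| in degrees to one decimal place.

|φ| = 68.4°

Polar day requires cos H₀ = −tan φ tan δ ≤ −1, i.e. tan φ tan δ ≥ 1.
The boundary is |tan φ| · |tan δ| = 1, so |φ| = 90° − |δ| = 90° − 21.6° = 68.4° in the northern hemisphere.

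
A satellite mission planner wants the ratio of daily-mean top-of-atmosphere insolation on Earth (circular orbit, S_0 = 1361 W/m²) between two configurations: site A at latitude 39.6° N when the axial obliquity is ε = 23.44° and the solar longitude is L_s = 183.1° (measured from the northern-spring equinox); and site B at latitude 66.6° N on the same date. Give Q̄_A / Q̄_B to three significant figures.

— Configuration A (ϕ=+39.6°):
Solar declination: sin δ = sin ε · sin L_s = sin 23.44° × sin 183.1° = -0.02151, so δ = -1.233°.
cos h₀ = −tan(+39.6°) tan(-1.233°) = 0.0178, h₀ = 1.5530 rad.
Bracket: h₀ sin ϕ sin δ + cos ϕ cos δ sin h₀ = 1.5530×0.63742×-0.02151 + 0.77051×0.99977×0.99984 = -0.021293 + 0.770210 = 0.748917.
Q̄ = (S_0/π) × [bracket] = (1361/π) × 0.748917 = 324.45 W/m².
— Configuration B (ϕ=+66.6°):
cos h₀ = −tan(+66.6°) tan(-1.233°) = 0.0497, h₀ = 1.5211 rad.
Bracket: h₀ sin ϕ sin δ + cos ϕ cos δ sin h₀ = 1.5211×0.91775×-0.02151 + 0.39715×0.99977×0.99876 = -0.030028 + 0.396566 = 0.366538.
Q̄ = (S_0/π) × [bracket] = (1361/π) × 0.366538 = 158.79 W/m².
Ratio Q̄_A / Q̄_B = 324.45 / 158.79 = 2.043.

Q̄_A / Q̄_B ≈ 2.04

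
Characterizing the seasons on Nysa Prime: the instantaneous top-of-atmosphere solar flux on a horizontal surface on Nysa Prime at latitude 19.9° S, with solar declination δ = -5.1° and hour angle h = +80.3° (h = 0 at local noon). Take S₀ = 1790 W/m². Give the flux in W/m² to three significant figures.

cos θ_z = sin φ sin δ + cos φ cos δ cos h = 0.030258 + 0.157801 = 0.188059.
Flux = S₀ · cos θ_z = 1790 × 0.188059 = 336.6 W/m².

337 W/m²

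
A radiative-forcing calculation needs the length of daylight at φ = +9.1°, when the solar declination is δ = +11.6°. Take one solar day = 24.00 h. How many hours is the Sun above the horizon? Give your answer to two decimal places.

12.25 h

cos H₀ = −tan φ · tan δ = −tan(+9.1°) × tan(+11.600°) = -0.0329, so H₀ = 1.6037 rad = 91.88°.
Daylight = 2H₀/(2π) × 24.00 h = (1.6037/π) × 24.00 = 12.25 h.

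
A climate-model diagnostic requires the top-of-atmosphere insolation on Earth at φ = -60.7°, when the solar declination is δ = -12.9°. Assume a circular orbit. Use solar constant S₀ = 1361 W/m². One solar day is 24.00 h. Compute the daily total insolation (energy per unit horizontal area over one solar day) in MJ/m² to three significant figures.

cos H₀ = −tan(-60.7°) tan(-12.900°) = -0.4081, H₀ = 1.9912 rad.
Bracket: H₀ sin φ sin δ + cos φ cos δ sin H₀ = 1.9912×-0.87207×-0.22325 + 0.48938×0.97476×0.91292 = 0.387666 + 0.435488 = 0.823154.
Q̄ = (S₀/π) × [bracket] = (1361/π) × 0.823154 = 356.61 W/m².
Daily total = Q̄ × 24.00 h × 3600 s/h = 356.61 × 24.00 × 3600 / 10⁶ = 30.81 MJ/m².

30.8 MJ/m²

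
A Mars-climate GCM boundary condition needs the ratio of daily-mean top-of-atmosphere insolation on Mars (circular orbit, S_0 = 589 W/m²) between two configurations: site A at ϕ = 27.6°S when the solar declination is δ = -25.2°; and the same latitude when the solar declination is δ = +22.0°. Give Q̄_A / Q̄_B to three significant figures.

— Configuration A (ϕ=-27.6°):
cos h₀ = −tan(-27.6°) tan(-25.200°) = -0.2460, h₀ = 1.8194 rad.
Bracket: h₀ sin ϕ sin δ + cos ϕ cos δ sin h₀ = 1.8194×-0.46330×-0.42578 + 0.88620×0.90483×0.96927 = 0.358902 + 0.777219 = 1.136121.
Q̄ = (S_0/π) × [bracket] = (589/π) × 1.136121 = 213.01 W/m².
— Configuration B (ϕ=-27.6°):
cos h₀ = −tan(-27.6°) tan(+22.000°) = 0.2112, h₀ = 1.3580 rad.
Bracket: h₀ sin ϕ sin δ + cos ϕ cos δ sin h₀ = 1.3580×-0.46330×0.37461 + 0.88620×0.92718×0.97744 = -0.235690 + 0.803130 = 0.567440.
Q̄ = (S_0/π) × [bracket] = (589/π) × 0.567440 = 106.39 W/m².
Ratio Q̄_A / Q̄_B = 213.01 / 106.39 = 2.002.

Q̄_A / Q̄_B ≈ 2.00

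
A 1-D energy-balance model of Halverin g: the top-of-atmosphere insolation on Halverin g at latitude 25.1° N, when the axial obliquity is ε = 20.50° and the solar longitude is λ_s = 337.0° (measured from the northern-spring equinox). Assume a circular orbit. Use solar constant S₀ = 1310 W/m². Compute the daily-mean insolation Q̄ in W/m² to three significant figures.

Solar declination: sin δ = sin ε · sin λ_s = sin 20.50° × sin 337.0° = -0.13684, so δ = -7.865°.
cos H₀ = −tan(+25.1°) tan(-7.865°) = 0.0647, H₀ = 1.5060 rad.
Bracket: H₀ sin φ sin δ + cos φ cos δ sin H₀ = 1.5060×0.42420×-0.13684 + 0.90557×0.99059×0.99790 = -0.087420 + 0.895165 = 0.807745.
Q̄ = (S₀/π) × [bracket] = (1310/π) × 0.807745 = 336.8 W/m².

Q̄ ≈ 337 W/m²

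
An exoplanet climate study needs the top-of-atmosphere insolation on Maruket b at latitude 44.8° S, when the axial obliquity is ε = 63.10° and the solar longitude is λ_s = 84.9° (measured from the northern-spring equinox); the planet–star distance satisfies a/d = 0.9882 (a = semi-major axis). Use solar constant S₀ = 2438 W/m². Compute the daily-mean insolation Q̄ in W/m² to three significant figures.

Solar declination: sin δ = sin ε · sin λ_s = sin 63.10° × sin 84.9° = 0.88827, so δ = +62.656°.
cos H₀ = −tan(-44.8°) tan(+62.656°) = 1.9204 ≥ 1 ⇒ polar night, H₀ = 0 and Q̄ = 0.
Inverse-square distance factor (a/d)² = 0.9882² = 0.976539.

Q̄ ≈ 0.00 W/m²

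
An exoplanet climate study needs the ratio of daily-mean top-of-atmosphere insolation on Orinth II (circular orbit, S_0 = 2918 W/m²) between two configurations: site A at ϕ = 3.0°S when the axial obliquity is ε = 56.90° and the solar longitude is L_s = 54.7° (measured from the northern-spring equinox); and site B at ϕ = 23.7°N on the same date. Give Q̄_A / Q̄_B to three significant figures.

Q̄_A / Q̄_B ≈ 0.582

— Configuration A (ϕ=-3.0°):
Solar declination: sin δ = sin ε · sin L_s = sin 56.90° × sin 54.7° = 0.68369, so δ = +43.133°.
cos h₀ = −tan(-3.0°) tan(+43.133°) = 0.0491, h₀ = 1.5217 rad.
Bracket: h₀ sin ϕ sin δ + cos ϕ cos δ sin h₀ = 1.5217×-0.05234×0.68369 + 0.99863×0.72977×0.99879 = -0.054453 + 0.727888 = 0.673435.
Q̄ = (S_0/π) × [bracket] = (2918/π) × 0.673435 = 625.51 W/m².
— Configuration B (ϕ=+23.7°):
cos h₀ = −tan(+23.7°) tan(+43.133°) = -0.4113, h₀ = 1.9946 rad.
Bracket: h₀ sin ϕ sin δ + cos ϕ cos δ sin h₀ = 1.9946×0.40195×0.68369 + 0.91566×0.72977×0.91152 = 0.548134 + 0.609097 = 1.157231.
Q̄ = (S_0/π) × [bracket] = (2918/π) × 1.157231 = 1074.9 W/m².
Ratio Q̄_A / Q̄_B = 625.51 / 1074.9 = 0.5819.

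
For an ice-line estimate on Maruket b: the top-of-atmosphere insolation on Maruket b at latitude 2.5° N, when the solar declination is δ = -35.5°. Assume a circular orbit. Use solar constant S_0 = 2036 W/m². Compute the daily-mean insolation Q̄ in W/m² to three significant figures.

cos h₀ = −tan(+2.5°) tan(-35.500°) = 0.0311, h₀ = 1.5396 rad.
Bracket: h₀ sin ϕ sin δ + cos ϕ cos δ sin h₀ = 1.5396×0.04362×-0.58070 + 0.99905×0.81412×0.99951 = -0.038998 + 0.812948 = 0.773950.
Q̄ = (S_0/π) × [bracket] = (2036/π) × 0.773950 = 501.6 W/m².

Q̄ ≈ 502 W/m²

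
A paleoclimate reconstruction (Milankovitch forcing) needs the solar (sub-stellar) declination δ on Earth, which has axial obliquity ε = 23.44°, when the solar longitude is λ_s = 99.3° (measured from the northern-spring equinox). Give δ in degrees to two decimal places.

sin δ = sin ε · sin λ_s = sin 23.44° × sin 99.3° = 0.392560.
δ = arcsin(0.392560) = +23.11°.

δ = +23.11°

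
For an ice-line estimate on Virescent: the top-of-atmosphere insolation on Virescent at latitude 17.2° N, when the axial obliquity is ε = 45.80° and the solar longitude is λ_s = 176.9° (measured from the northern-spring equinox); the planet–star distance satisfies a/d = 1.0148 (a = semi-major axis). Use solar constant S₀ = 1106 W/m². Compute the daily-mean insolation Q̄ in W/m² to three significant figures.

Q̄ ≈ 353 W/m²

Solar declination: sin δ = sin ε · sin λ_s = sin 45.80° × sin 176.9° = 0.03877, so δ = +2.222°.
cos H₀ = −tan(+17.2°) tan(+2.222°) = -0.0120, H₀ = 1.5828 rad.
Bracket: H₀ sin φ sin δ + cos φ cos δ sin H₀ = 1.5828×0.29571×0.03877 + 0.95528×0.99925×0.99993 = 0.018146 + 0.954497 = 0.972643.
Inverse-square distance factor (a/d)² = 1.0148² = 1.029819.
Q̄ = (S₀/π) × 1.029819 × [bracket] = (1106/π) × 1.029819 × 0.972643 = 352.6 W/m².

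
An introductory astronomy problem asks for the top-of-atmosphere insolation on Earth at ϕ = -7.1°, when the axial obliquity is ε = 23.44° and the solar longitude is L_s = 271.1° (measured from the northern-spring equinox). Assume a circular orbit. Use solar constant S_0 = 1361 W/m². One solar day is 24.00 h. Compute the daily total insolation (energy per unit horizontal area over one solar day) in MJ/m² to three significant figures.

37.0 MJ/m²

Solar declination: sin δ = sin ε · sin L_s = sin 23.44° × sin 271.1° = -0.39772, so δ = -23.435°.
cos h₀ = −tan(-7.1°) tan(-23.435°) = -0.0540, h₀ = 1.6248 rad.
Bracket: h₀ sin ϕ sin δ + cos ϕ cos δ sin h₀ = 1.6248×-0.12360×-0.39772 + 0.99233×0.91751×0.99854 = 0.079872 + 0.909143 = 0.989015.
Q̄ = (S_0/π) × [bracket] = (1361/π) × 0.989015 = 428.46 W/m².
Daily total = Q̄ × 24.00 h × 3600 s/h = 428.46 × 24.00 × 3600 / 10⁶ = 37.02 MJ/m².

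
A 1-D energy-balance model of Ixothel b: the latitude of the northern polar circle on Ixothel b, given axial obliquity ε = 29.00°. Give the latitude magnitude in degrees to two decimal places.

The polar circle is the lowest latitude that experiences at least one full rotation of continuous daylight at the northern-summer solstice; it lies at |φ| = 90° − ε = 90° − 29.00° = 61.00°.

61.00°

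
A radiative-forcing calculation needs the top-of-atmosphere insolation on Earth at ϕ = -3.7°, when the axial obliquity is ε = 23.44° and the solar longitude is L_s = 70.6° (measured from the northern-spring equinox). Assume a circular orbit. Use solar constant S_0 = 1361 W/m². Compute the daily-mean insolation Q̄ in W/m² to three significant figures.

Solar declination: sin δ = sin ε · sin L_s = sin 23.44° × sin 70.6° = 0.37520, so δ = +22.037°.
cos h₀ = −tan(-3.7°) tan(+22.037°) = 0.0262, h₀ = 1.5446 rad.
Bracket: h₀ sin ϕ sin δ + cos ϕ cos δ sin h₀ = 1.5446×-0.06453×0.37520 + 0.99792×0.92694×0.99966 = -0.037397 + 0.924697 = 0.887300.
Q̄ = (S_0/π) × [bracket] = (1361/π) × 0.887300 = 384.4 W/m².

Q̄ ≈ 384 W/m²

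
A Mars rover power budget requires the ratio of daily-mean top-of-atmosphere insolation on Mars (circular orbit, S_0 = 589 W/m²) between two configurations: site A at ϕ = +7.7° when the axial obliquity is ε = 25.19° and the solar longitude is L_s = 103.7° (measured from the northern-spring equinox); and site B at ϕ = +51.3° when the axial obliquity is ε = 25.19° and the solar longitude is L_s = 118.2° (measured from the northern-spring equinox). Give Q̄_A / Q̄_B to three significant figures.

Q̄_A / Q̄_B ≈ 0.889

— Configuration A (ϕ=+7.7°):
Solar declination: sin δ = sin ε · sin L_s = sin 25.19° × sin 103.7° = 0.41351, so δ = +24.426°.
cos h₀ = −tan(+7.7°) tan(+24.426°) = -0.0614, h₀ = 1.6322 rad.
Bracket: h₀ sin ϕ sin δ + cos ϕ cos δ sin h₀ = 1.6322×0.13399×0.41351 + 0.99098×0.91050×0.99811 = 0.090434 + 0.900582 = 0.991016.
Q̄ = (S_0/π) × [bracket] = (589/π) × 0.991016 = 185.80 W/m².
— Configuration B (ϕ=+51.3°):
Solar declination: sin δ = sin ε · sin L_s = sin 25.19° × sin 118.2° = 0.37510, so δ = +22.031°.
cos h₀ = −tan(+51.3°) tan(+22.031°) = -0.5051, h₀ = 2.1003 rad.
Bracket: h₀ sin ϕ sin δ + cos ϕ cos δ sin h₀ = 2.1003×0.78043×0.37510 + 0.62524×0.92698×0.86307 = 0.614840 + 0.500222 = 1.115062.
Q̄ = (S_0/π) × [bracket] = (589/π) × 1.115062 = 209.06 W/m².
Ratio Q̄_A / Q̄_B = 185.80 / 209.06 = 0.8887.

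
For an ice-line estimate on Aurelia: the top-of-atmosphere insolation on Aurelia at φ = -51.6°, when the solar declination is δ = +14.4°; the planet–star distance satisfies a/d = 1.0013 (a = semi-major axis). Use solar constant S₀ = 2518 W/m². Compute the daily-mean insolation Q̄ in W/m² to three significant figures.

cos H₀ = −tan(-51.6°) tan(+14.400°) = 0.3239, H₀ = 1.2409 rad.
Bracket: H₀ sin φ sin δ + cos φ cos δ sin H₀ = 1.2409×-0.78369×0.24869 + 0.62115×0.96858×0.94608 = -0.241846 + 0.569193 = 0.327347.
Inverse-square distance factor (a/d)² = 1.0013² = 1.002602.
Q̄ = (S₀/π) × 1.002602 × [bracket] = (2518/π) × 1.002602 × 0.327347 = 263.1 W/m².

Q̄ ≈ 263 W/m²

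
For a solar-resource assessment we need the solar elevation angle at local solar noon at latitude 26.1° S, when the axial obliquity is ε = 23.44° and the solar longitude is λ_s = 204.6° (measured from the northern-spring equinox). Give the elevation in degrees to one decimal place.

Solar declination: sin δ = sin ε · sin λ_s = sin 23.44° × sin 204.6° = -0.16559, so δ = -9.532°.
At local noon the hour angle is zero, so the zenith angle equals |φ − δ| = |-26.1° − (-9.532°)| = 16.568°.
Elevation = 90° − 16.568° = 73.4°.

73.4°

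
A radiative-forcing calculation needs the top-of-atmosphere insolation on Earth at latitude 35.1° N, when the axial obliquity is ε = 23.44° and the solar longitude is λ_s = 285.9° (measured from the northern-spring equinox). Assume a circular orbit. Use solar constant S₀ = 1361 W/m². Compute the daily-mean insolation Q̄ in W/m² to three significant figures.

Solar declination: sin δ = sin ε · sin λ_s = sin 23.44° × sin 285.9° = -0.38257, so δ = -22.493°.
cos H₀ = −tan(+35.1°) tan(-22.493°) = 0.2910, H₀ = 1.2755 rad.
Bracket: H₀ sin φ sin δ + cos φ cos δ sin H₀ = 1.2755×0.57501×-0.38257 + 0.81815×0.92393×0.95672 = -0.280586 + 0.723197 = 0.442611.
Q̄ = (S₀/π) × [bracket] = (1361/π) × 0.442611 = 191.7 W/m².

Q̄ ≈ 192 W/m²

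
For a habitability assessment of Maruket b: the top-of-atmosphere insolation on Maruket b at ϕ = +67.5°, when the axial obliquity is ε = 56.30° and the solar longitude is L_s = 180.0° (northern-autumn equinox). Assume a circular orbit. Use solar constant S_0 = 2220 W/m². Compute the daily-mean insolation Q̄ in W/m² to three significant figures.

Solar declination: sin δ = sin ε · sin L_s = sin 56.30° × sin 180.0° = 0.00000, so δ = +0.000°.
cos h₀ = −tan(+67.5°) tan(+0.000°) = -0.0000, h₀ = 1.5708 rad.
Bracket: h₀ sin ϕ sin δ + cos ϕ cos δ sin h₀ = 1.5708×0.92388×0.00000 + 0.38268×1.00000×1.00000 = 0.000000 + 0.382680 = 0.382680.
Q̄ = (S_0/π) × [bracket] = (2220/π) × 0.382680 = 270.4 W/m².

Q̄ ≈ 270 W/m²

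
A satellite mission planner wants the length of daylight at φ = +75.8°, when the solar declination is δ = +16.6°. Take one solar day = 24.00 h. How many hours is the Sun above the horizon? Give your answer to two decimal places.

Sunrise equation: cos H₀ = −tan φ · tan δ = -1.1781 ≤ −1, so the Sun never sets (polar day) and H₀ = π.
Daylight = 2H₀/(2π) × 24.00 h = (3.1416/π) × 24.00 = 24.00 h.

24.00 h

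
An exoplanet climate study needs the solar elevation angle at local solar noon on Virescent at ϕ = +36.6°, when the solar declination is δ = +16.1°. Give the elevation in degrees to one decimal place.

69.5°

At local noon the hour angle is zero, so the zenith angle equals |ϕ − δ| = |+36.6° − (+16.100°)| = 20.500°.
Elevation = 90° − 20.500° = 69.5°.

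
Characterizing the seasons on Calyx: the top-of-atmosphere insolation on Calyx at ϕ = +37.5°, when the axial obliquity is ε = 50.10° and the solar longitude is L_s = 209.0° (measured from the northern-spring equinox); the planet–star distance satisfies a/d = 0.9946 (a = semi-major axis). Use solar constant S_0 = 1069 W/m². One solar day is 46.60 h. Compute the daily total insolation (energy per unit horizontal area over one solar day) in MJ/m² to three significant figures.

23.5 MJ/m²

Solar declination: sin δ = sin ε · sin L_s = sin 50.10° × sin 209.0° = -0.37193, so δ = -21.835°.
cos h₀ = −tan(+37.5°) tan(-21.835°) = 0.3074, h₀ = 1.2583 rad.
Bracket: h₀ sin ϕ sin δ + cos ϕ cos δ sin h₀ = 1.2583×0.60876×-0.37193 + 0.79335×0.92826×0.95157 = -0.284899 + 0.700770 = 0.415871.
Inverse-square distance factor (a/d)² = 0.9946² = 0.989229.
Q̄ = (S_0/π) × 0.989229 × [bracket] = (1069/π) × 0.989229 × 0.415871 = 139.99 W/m².
Daily total = Q̄ × 46.60 h × 3600 s/h = 139.99 × 46.60 × 3600 / 10⁶ = 23.48 MJ/m².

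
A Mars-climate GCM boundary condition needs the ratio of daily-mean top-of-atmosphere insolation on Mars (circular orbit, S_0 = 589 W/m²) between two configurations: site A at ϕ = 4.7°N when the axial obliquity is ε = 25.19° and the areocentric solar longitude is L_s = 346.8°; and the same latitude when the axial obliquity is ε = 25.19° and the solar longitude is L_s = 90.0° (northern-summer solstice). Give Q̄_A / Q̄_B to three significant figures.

— Configuration A (ϕ=+4.7°):
sin δ = sin 25.19° × sin 346.8° = -0.09719, so δ = -5.577°.
cos h₀ = −tan(+4.7°) tan(-5.577°) = 0.0080, h₀ = 1.5628 rad.
Bracket: h₀ sin ϕ sin δ + cos ϕ cos δ sin h₀ = 1.5628×0.08194×-0.09719 + 0.99664×0.99527×0.99997 = -0.012446 + 0.991896 = 0.979450.
Q̄ = (S_0/π) × [bracket] = (589/π) × 0.979450 = 183.63 W/m².
— Configuration B (ϕ=+4.7°):
Solar declination: sin δ = sin ε · sin L_s = sin 25.19° × sin 90.0° = 0.42562, so δ = +25.190°.
cos h₀ = −tan(+4.7°) tan(+25.190°) = -0.0387, h₀ = 1.6095 rad.
Bracket: h₀ sin ϕ sin δ + cos ϕ cos δ sin h₀ = 1.6095×0.08194×0.42562 + 0.99664×0.90490×0.99925 = 0.056132 + 0.901183 = 0.957315.
Q̄ = (S_0/π) × [bracket] = (589/π) × 0.957315 = 179.48 W/m².
Ratio Q̄_A / Q̄_B = 183.63 / 179.48 = 1.023.

Q̄_A / Q̄_B ≈ 1.02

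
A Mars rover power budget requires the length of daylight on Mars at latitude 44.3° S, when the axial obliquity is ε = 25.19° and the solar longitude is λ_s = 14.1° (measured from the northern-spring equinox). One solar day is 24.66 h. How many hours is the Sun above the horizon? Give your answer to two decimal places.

Solar declination: sin δ = sin ε · sin λ_s = sin 25.19° × sin 14.1° = 0.10369, so δ = +5.952°.
cos H₀ = −tan φ · tan δ = −tan(-44.3°) × tan(+5.952°) = 0.1017, so H₀ = 1.4689 rad = 84.16°.
Daylight = 2H₀/(2π) × 24.66 h = (1.4689/π) × 24.66 = 11.53 h.

11.53 h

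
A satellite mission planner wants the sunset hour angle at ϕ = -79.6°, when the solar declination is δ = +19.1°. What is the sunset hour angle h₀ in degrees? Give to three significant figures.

h₀ = 0.00°

cos h₀ = −tan ϕ · tan δ = 1.8867 ≥ 1, so the Sun never rises (polar night) and h₀ = 0.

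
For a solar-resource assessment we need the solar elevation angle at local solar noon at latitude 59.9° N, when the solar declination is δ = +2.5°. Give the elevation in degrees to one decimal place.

32.6°

At local noon the hour angle is zero, so the zenith angle equals |ϕ − δ| = |+59.9° − (+2.500°)| = 57.400°.
Elevation = 90° − 57.400° = 32.6°.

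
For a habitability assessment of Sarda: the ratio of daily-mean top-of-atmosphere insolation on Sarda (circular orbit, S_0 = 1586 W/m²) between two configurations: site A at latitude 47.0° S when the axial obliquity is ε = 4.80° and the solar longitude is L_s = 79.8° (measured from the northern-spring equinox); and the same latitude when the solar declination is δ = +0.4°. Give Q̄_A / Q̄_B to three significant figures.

— Configuration A (ϕ=-47.0°):
Solar declination: sin δ = sin ε · sin L_s = sin 4.80° × sin 79.8° = 0.08236, so δ = +4.724°.
cos h₀ = −tan(-47.0°) tan(+4.724°) = 0.0886, h₀ = 1.4821 rad.
Bracket: h₀ sin ϕ sin δ + cos ϕ cos δ sin h₀ = 1.4821×-0.73135×0.08236 + 0.68200×0.99660×0.99607 = -0.089273 + 0.677010 = 0.587737.
Q̄ = (S_0/π) × [bracket] = (1586/π) × 0.587737 = 296.71 W/m².
— Configuration B (ϕ=-47.0°):
cos h₀ = −tan(-47.0°) tan(+0.400°) = 0.0075, h₀ = 1.5633 rad.
Bracket: h₀ sin ϕ sin δ + cos ϕ cos δ sin h₀ = 1.5633×-0.73135×0.00698 + 0.68200×0.99998×0.99997 = -0.007980 + 0.681966 = 0.673986.
Q̄ = (S_0/π) × [bracket] = (1586/π) × 0.673986 = 340.25 W/m².
Ratio Q̄_A / Q̄_B = 296.71 / 340.25 = 0.8720.

Q̄_A / Q̄_B ≈ 0.872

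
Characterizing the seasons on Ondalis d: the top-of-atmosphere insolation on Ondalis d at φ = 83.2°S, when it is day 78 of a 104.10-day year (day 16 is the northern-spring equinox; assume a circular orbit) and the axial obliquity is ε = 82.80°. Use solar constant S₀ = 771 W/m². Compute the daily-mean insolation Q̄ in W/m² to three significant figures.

Q̄ ≈ 429 W/m²

Solar longitude: λ_s = 360° × (78 − 16)/104.10 = 214.409°.
sin δ = sin 82.80° × sin 214.409° = -0.56064, so δ = -34.100°.
cos H₀ = −tan(-83.2°) tan(-34.100°) = -5.6780 ≤ −1 ⇒ polar day, H₀ = π.
Bracket: H₀ sin φ sin δ + cos φ cos δ sin H₀ = 3.1416×-0.99297×-0.56064 + 0.11840×0.82806×0.00000 = 1.748925 + 0.000000 = 1.748925.
Q̄ = (S₀/π) × [bracket] = (771/π) × 1.748925 = 429.2 W/m².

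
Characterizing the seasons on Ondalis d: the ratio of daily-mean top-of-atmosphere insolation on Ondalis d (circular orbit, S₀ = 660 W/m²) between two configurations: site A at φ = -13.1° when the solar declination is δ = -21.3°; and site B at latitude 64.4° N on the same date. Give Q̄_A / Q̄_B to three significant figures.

Q̄_A / Q̄_B ≈ 33.8

— Configuration A (φ=-13.1°):
cos H₀ = −tan(-13.1°) tan(-21.300°) = -0.0907, H₀ = 1.6617 rad.
Bracket: H₀ sin φ sin δ + cos φ cos δ sin H₀ = 1.6617×-0.22665×-0.36325 + 0.97398×0.93169×0.99588 = 0.136809 + 0.903709 = 1.040518.
Q̄ = (S₀/π) × [bracket] = (660/π) × 1.040518 = 218.60 W/m².
— Configuration B (φ=+64.4°):
cos H₀ = −tan(+64.4°) tan(-21.300°) = 0.8138, H₀ = 0.6202 rad.
Bracket: H₀ sin φ sin δ + cos φ cos δ sin H₀ = 0.6202×0.90183×-0.36325 + 0.43209×0.93169×0.58121 = -0.203171 + 0.233980 = 0.030809.
Q̄ = (S₀/π) × [bracket] = (660/π) × 0.030809 = 6.4725 W/m².
Ratio Q̄_A / Q̄_B = 218.60 / 6.4725 = 33.77.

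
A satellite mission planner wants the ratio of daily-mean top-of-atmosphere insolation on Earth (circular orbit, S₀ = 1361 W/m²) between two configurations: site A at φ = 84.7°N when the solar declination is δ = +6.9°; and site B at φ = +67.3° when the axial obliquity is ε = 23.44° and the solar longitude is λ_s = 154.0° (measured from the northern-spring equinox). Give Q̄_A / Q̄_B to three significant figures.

Q̄_A / Q̄_B ≈ 0.563

— Configuration A (φ=+84.7°):
cos H₀ = −tan(+84.7°) tan(+6.900°) = -1.3045 ≤ −1 ⇒ polar day, H₀ = π.
Bracket: H₀ sin φ sin δ + cos φ cos δ sin H₀ = 3.1416×0.99572×0.12014 + 0.09237×0.99276×0.00000 = 0.375816 + 0.000000 = 0.375816.
Q̄ = (S₀/π) × [bracket] = (1361/π) × 0.375816 = 162.81 W/m².
— Configuration B (φ=+67.3°):
Solar declination: sin δ = sin ε · sin λ_s = sin 23.44° × sin 154.0° = 0.17438, so δ = +10.043°.
cos H₀ = −tan(+67.3°) tan(+10.043°) = -0.4234, H₀ = 2.0079 rad.
Bracket: H₀ sin φ sin δ + cos φ cos δ sin H₀ = 2.0079×0.92254×0.17438 + 0.38591×0.98468×0.90596 = 0.323016 + 0.344263 = 0.667279.
Q̄ = (S₀/π) × [bracket] = (1361/π) × 0.667279 = 289.08 W/m².
Ratio Q̄_A / Q̄_B = 162.81 / 289.08 = 0.5632.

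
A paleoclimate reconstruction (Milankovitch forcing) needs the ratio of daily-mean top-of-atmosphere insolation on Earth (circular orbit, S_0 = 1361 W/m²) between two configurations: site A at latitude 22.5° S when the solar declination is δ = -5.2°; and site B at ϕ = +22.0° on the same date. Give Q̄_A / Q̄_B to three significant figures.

Q̄_A / Q̄_B ≈ 1.12

— Configuration A (ϕ=-22.5°):
cos h₀ = −tan(-22.5°) tan(-5.200°) = -0.0377, h₀ = 1.6085 rad.
Bracket: h₀ sin ϕ sin δ + cos ϕ cos δ sin h₀ = 1.6085×-0.38268×-0.09063 + 0.92388×0.99588×0.99929 = 0.055786 + 0.919420 = 0.975206.
Q̄ = (S_0/π) × [bracket] = (1361/π) × 0.975206 = 422.48 W/m².
— Configuration B (ϕ=+22.0°):
cos h₀ = −tan(+22.0°) tan(-5.200°) = 0.0368, h₀ = 1.5340 rad.
Bracket: h₀ sin ϕ sin δ + cos ϕ cos δ sin h₀ = 1.5340×0.37461×-0.09063 + 0.92718×0.99588×0.99932 = -0.052081 + 0.922732 = 0.870651.
Q̄ = (S_0/π) × [bracket] = (1361/π) × 0.870651 = 377.18 W/m².
Ratio Q̄_A / Q̄_B = 422.48 / 377.18 = 1.120.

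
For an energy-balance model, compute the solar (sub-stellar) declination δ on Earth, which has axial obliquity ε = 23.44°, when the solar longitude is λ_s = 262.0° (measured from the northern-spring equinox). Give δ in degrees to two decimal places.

sin δ = sin ε · sin λ_s = sin 23.44° × sin 262.0° = -0.393917.
δ = arcsin(-0.393917) = -23.20°.

δ = -23.20°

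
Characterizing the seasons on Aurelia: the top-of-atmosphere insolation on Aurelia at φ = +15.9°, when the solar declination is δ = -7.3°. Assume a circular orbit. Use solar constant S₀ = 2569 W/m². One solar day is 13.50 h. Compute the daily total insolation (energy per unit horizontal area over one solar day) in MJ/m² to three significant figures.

35.8 MJ/m²

cos H₀ = −tan(+15.9°) tan(-7.300°) = 0.0365, H₀ = 1.5343 rad.
Bracket: H₀ sin φ sin δ + cos φ cos δ sin H₀ = 1.5343×0.27396×-0.12706 + 0.96174×0.99189×0.99933 = -0.053408 + 0.953301 = 0.899893.
Q̄ = (S₀/π) × [bracket] = (2569/π) × 0.899893 = 735.88 W/m².
Daily total = Q̄ × 13.50 h × 3600 s/h = 735.88 × 13.50 × 3600 / 10⁶ = 35.76 MJ/m².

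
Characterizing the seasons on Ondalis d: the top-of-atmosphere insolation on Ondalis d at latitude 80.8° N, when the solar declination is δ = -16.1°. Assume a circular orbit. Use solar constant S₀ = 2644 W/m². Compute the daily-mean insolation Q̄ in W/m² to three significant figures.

Q̄ ≈ 0.00 W/m²

cos H₀ = −tan(+80.8°) tan(-16.100°) = 1.7821 ≥ 1 ⇒ polar night, H₀ = 0 and Q̄ = 0.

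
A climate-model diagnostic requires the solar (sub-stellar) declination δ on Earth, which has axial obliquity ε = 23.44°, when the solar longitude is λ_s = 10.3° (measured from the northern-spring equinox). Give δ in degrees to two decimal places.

sin δ = sin ε · sin λ_s = sin 23.44° × sin 10.3° = 0.071125.
δ = arcsin(0.071125) = +4.08°.

δ = +4.08°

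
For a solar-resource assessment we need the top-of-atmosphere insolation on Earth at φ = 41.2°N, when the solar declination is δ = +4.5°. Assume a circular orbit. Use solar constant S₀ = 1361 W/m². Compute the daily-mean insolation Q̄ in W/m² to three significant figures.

Q̄ ≈ 361 W/m²

cos H₀ = −tan(+41.2°) tan(+4.500°) = -0.0689, H₀ = 1.6397 rad.
Bracket: H₀ sin φ sin δ + cos φ cos δ sin H₀ = 1.6397×0.65869×0.07846 + 0.75241×0.99692×0.99762 = 0.084741 + 0.748307 = 0.833048.
Q̄ = (S₀/π) × [bracket] = (1361/π) × 0.833048 = 360.9 W/m².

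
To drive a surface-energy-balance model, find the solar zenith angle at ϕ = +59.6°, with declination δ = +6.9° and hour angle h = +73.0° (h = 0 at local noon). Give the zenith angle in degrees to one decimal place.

cos θ_z = sin ϕ sin δ + cos ϕ cos δ cos h = 0.103620 + 0.146878 = 0.250498.
θ_z = arccos(0.250498) = 75.5°.

θ_z = 75.5°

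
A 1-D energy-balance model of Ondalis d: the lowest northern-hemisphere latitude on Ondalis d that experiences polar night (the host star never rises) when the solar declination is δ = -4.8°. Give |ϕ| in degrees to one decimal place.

|ϕ| = 85.2°

Polar night requires cos h₀ = −tan ϕ tan δ ≥ 1, i.e. tan ϕ tan δ ≤ −1.
The boundary is |tan ϕ| · |tan δ| = 1, so |ϕ| = 90° − |δ| = 90° − 4.8° = 85.2° in the northern hemisphere.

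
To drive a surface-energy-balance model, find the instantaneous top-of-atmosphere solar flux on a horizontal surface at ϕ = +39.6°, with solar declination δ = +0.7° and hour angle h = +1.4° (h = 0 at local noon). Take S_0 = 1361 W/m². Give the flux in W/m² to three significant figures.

cos θ_z = sin ϕ sin δ + cos ϕ cos δ cos h = 0.007787 + 0.770226 = 0.778013.
Flux = S_0 · cos θ_z = 1361 × 0.778013 = 1059 W/m².

1.06e+03 W/m²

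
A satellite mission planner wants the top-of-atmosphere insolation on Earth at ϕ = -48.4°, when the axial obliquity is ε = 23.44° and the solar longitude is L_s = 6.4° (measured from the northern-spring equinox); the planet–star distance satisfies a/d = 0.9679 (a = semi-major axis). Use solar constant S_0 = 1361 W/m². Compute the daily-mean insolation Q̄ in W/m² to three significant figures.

Solar declination: sin δ = sin ε · sin L_s = sin 23.44° × sin 6.4° = 0.04434, so δ = +2.541°.
cos h₀ = −tan(-48.4°) tan(+2.541°) = 0.0500, h₀ = 1.5208 rad.
Bracket: h₀ sin ϕ sin δ + cos ϕ cos δ sin h₀ = 1.5208×-0.74780×0.04434 + 0.66393×0.99902×0.99875 = -0.050426 + 0.662450 = 0.612024.
Inverse-square distance factor (a/d)² = 0.9679² = 0.936830.
Q̄ = (S_0/π) × 0.936830 × [bracket] = (1361/π) × 0.936830 × 0.612024 = 248.4 W/m².

Q̄ ≈ 248 W/m²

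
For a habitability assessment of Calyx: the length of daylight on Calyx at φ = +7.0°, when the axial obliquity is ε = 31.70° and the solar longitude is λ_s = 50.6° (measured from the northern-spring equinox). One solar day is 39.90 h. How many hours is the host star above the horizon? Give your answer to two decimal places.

20.64 h

Solar declination: sin δ = sin ε · sin λ_s = sin 31.70° × sin 50.6° = 0.40605, so δ = +23.957°.
cos H₀ = −tan φ · tan δ = −tan(+7.0°) × tan(+23.957°) = -0.0546, so H₀ = 1.6254 rad = 93.13°.
Daylight = 2H₀/(2π) × 39.90 h = (1.6254/π) × 39.90 = 20.64 h.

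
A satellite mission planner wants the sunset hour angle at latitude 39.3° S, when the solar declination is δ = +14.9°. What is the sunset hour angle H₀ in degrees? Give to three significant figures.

cos H₀ = −tan φ · tan δ = −tan(-39.3°) × tan(+14.900°) = 0.2178, so H₀ = 1.3513 rad = 77.42°.

H₀ = 77.4°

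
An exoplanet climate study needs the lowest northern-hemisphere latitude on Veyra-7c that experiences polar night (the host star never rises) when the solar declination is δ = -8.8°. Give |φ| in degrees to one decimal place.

Polar night requires cos H₀ = −tan φ tan δ ≥ 1, i.e. tan φ tan δ ≤ −1.
The boundary is |tan φ| · |tan δ| = 1, so |φ| = 90° − |δ| = 90° − 8.8° = 81.2° in the northern hemisphere.

|φ| = 81.2°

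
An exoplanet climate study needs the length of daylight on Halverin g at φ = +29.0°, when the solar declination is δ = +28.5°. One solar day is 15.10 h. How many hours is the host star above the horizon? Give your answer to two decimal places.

cos H₀ = −tan φ · tan δ = −tan(+29.0°) × tan(+28.500°) = -0.3010, so H₀ = 1.8765 rad = 107.52°.
Daylight = 2H₀/(2π) × 15.10 h = (1.8765/π) × 15.10 = 9.02 h.

9.02 h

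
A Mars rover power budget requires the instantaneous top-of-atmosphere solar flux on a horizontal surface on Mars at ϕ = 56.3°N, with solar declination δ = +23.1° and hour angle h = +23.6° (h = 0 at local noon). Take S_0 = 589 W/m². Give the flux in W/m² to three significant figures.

468 W/m²

cos θ_z = sin ϕ sin δ + cos ϕ cos δ cos h = 0.326406 + 0.467673 = 0.794079.
Flux = S_0 · cos θ_z = 589 × 0.794079 = 467.7 W/m².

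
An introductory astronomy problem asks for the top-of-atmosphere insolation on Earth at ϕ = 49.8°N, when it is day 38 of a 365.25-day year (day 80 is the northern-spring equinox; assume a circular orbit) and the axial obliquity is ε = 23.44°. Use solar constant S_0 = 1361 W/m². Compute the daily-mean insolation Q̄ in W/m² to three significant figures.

Q̄ ≈ 147 W/m²

Solar longitude: L_s = 360° × (38 − 80)/365.25 = -41.396°, i.e. -41.396° + 360° = 318.604°.
sin δ = sin 23.44° × sin 318.604° = -0.26304, so δ = -15.251°.
cos h₀ = −tan(+49.8°) tan(-15.251°) = 0.3226, h₀ = 1.2423 rad.
Bracket: h₀ sin ϕ sin δ + cos ϕ cos δ sin h₀ = 1.2423×0.76380×-0.26304 + 0.64546×0.96478×0.94652 = -0.249590 + 0.589423 = 0.339833.
Q̄ = (S_0/π) × [bracket] = (1361/π) × 0.339833 = 147.2 W/m².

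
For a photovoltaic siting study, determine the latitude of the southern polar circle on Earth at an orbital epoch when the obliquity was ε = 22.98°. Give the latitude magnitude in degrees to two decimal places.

The polar circle is the lowest latitude that experiences at least one full rotation of continuous darkness at the northern-summer solstice; it lies at |φ| = 90° − ε = 90° − 22.98° = 67.02°.

67.02°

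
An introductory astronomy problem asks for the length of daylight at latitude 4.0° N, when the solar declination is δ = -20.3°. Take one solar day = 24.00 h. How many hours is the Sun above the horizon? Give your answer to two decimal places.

11.80 h

cos H₀ = −tan φ · tan δ = −tan(+4.0°) × tan(-20.300°) = 0.0259, so H₀ = 1.5449 rad = 88.52°.
Daylight = 2H₀/(2π) × 24.00 h = (1.5449/π) × 24.00 = 11.80 h.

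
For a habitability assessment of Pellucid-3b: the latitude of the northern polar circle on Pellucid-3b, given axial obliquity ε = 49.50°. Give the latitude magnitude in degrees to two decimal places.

The polar circle is the lowest latitude that experiences at least one full rotation of continuous daylight at the northern-summer solstice; it lies at |φ| = 90° − ε = 90° − 49.50° = 40.50°.

40.50°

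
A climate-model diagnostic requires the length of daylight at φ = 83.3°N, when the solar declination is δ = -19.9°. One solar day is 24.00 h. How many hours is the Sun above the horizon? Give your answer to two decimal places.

cos H₀ = −tan φ · tan δ = 3.0815 ≥ 1, so the Sun never rises (polar night) and H₀ = 0.
Daylight = 2H₀/(2π) × 24.00 h = (0.0000/π) × 24.00 = 0.00 h.

0.00 h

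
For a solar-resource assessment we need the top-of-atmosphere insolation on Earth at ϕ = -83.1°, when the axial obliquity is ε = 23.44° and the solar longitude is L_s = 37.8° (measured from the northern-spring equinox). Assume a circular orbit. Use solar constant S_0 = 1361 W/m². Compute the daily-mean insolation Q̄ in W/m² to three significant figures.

Solar declination: sin δ = sin ε · sin L_s = sin 23.44° × sin 37.8° = 0.24381, so δ = +14.111°.
cos h₀ = −tan(-83.1°) tan(+14.111°) = 2.0774 ≥ 1 ⇒ polar night, h₀ = 0 and Q̄ = 0.

Q̄ ≈ 0.00 W/m²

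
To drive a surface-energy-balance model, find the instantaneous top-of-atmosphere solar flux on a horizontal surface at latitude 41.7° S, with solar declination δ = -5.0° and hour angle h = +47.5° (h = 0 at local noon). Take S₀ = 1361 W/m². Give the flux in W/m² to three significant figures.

763 W/m²

cos θ_z = sin φ sin δ + cos φ cos δ cos h = 0.057979 + 0.502502 = 0.560481.
Flux = S₀ · cos θ_z = 1361 × 0.560481 = 762.8 W/m².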